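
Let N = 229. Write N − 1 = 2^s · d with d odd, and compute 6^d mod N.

122

229 − 1 = 228 = 2^2 · 57, so d = 57.
6^1 ≡ 6 (mod 229)
6^2 ≡ 6^2 = 36 ≡ 36 (mod 229)
6^4 ≡ 36^2 = 1296 ≡ 151 (mod 229)
6^8 ≡ 151^2 = 22801 ≡ 130 (mod 229)
6^16 ≡ 130^2 = 16900 ≡ 183 (mod 229)
6^32 ≡ 183^2 = 33489 ≡ 55 (mod 229)
57 = 32 + 16 + 8 + 1 in binary powers of 2.
So 6^57 ≡ 55 · 183 · 130 · 6 ≡ 122 (mod 229).
Squaring chain: 122 → 228; reaches −1, so base 6 does not prove 229 composite.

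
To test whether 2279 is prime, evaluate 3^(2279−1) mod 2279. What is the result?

1257

3^1 ≡ 3 (mod 2279)
3^2 ≡ 3^2 = 9 ≡ 9 (mod 2279)
3^4 ≡ 9^2 = 81 ≡ 81 (mod 2279)
3^8 ≡ 81^2 = 6561 ≡ 2003 (mod 2279)
3^16 ≡ 2003^2 = 4012009 ≡ 969 (mod 2279)
3^32 ≡ 969^2 = 938961 ≡ 13 (mod 2279)
3^64 ≡ 13^2 = 169 ≡ 169 (mod 2279)
3^128 ≡ 169^2 = 28561 ≡ 1213 (mod 2279)
3^256 ≡ 1213^2 = 1471369 ≡ 1414 (mod 2279)
3^512 ≡ 1414^2 = 1999396 ≡ 713 (mod 2279)
3^1024 ≡ 713^2 = 508369 ≡ 152 (mod 2279)
3^2048 ≡ 152^2 = 23104 ≡ 314 (mod 2279)
2278 = 2048 + 128 + 64 + 32 + 4 + 2 in binary powers of 2.
So 3^2278 ≡ 314 · 1213 · 169 · 13 · 81 · 9 ≡ 1257 (mod 2279).
Since 1257 ≠ 1, base 3 is a Fermat witness: 2279 is composite.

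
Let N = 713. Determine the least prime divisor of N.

713 is odd.
Digit sum 11, not divisible by 3.
Ends in 3: not divisible by 5.
7: 713 = 7·101 + 6
11: 713 = 11·64 + 9
13: 713 = 13·54 + 11
17: 713 = 17·41 + 16
19: 713 = 19·37 + 10
23: 713 = 23·31

23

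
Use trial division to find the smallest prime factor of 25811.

53

25811 is odd.
Digit sum 17, not divisible by 3.
Ends in 1: not divisible by 5.
7: 25811 = 7·3687 + 2
11: 25811 = 11·2346 + 5
13: 25811 = 13·1985 + 6
17: 25811 = 17·1518 + 5
19: 25811 = 19·1358 + 9
23: 25811 = 23·1122 + 5
29: 25811 = 29·890 + 1
31: 25811 = 31·832 + 19
37: 25811 = 37·697 + 22
41: 25811 = 41·629 + 22
43: 25811 = 43·600 + 11
47: 25811 = 47·549 + 8
53: 25811 = 53·487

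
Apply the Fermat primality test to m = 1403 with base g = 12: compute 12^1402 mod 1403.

225

12^1 ≡ 12 (mod 1403)
12^2 ≡ 12^2 = 144 ≡ 144 (mod 1403)
12^4 ≡ 144^2 = 20736 ≡ 1094 (mod 1403)
12^8 ≡ 1094^2 = 1196836 ≡ 77 (mod 1403)
12^16 ≡ 77^2 = 5929 ≡ 317 (mod 1403)
12^32 ≡ 317^2 = 100489 ≡ 876 (mod 1403)
12^64 ≡ 876^2 = 767376 ≡ 1338 (mod 1403)
12^128 ≡ 1338^2 = 1790244 ≡ 16 (mod 1403)
12^256 ≡ 16^2 = 256 ≡ 256 (mod 1403)
12^512 ≡ 256^2 = 65536 ≡ 998 (mod 1403)
12^1024 ≡ 998^2 = 996004 ≡ 1277 (mod 1403)
1402 = 1024 + 256 + 64 + 32 + 16 + 8 + 2 in binary powers of 2.
So 12^1402 ≡ 1277 · 256 · 1338 · 876 · 317 · 77 · 144 ≡ 225 (mod 1403).
Since 225 ≠ 1, base 12 is a Fermat witness: 1403 is composite.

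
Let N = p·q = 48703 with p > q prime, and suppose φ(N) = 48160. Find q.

113

φ(n) = (p−1)(q−1) = n − (p+q) + 1, so p + q = 48703 − 48160 + 1 = 544.
p and q are the roots of t² − 544t + 48703 = 0.
Discriminant: 544² − 4·48703 = 295936 − 194812 = 101124; √101124 = 318.
q = (544 − 318)/2 = 113, p = (544 + 318)/2 = 431.
Check: 113 · 431 = 48703.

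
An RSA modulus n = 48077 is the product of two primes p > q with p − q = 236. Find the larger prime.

367

Since p = q + 236, we have 48077 = q(q + 236), so q² + 236q − 48077 = 0.
Discriminant: 236² + 4·48077 = 55696 + 192308 = 248004; √248004 = 498.
q = (−236 + 498)/2 = 131, and p = q + 236 = 367.
Check: 131 · 367 = 48077.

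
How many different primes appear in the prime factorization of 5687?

5687 = 11^2 · 47
5687 = 11^2 · 47, which has 2 distinct prime factors.

2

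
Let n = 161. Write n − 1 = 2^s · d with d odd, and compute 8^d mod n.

161 − 1 = 160 = 2^5 · 5, so d = 5.
8^1 ≡ 8 (mod 161)
8^2 ≡ 8^2 = 64 ≡ 64 (mod 161)
8^4 ≡ 64^2 = 4096 ≡ 71 (mod 161)
5 = 4 + 1 in binary powers of 2.
So 8^5 ≡ 71 · 8 ≡ 85 (mod 161).
Squaring chain: 85 → 141 → 78 → 127 → 29; never reaches −1, so base 8 is a Miller–Rabin witness that 161 is composite.

85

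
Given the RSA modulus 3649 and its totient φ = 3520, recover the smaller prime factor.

41

φ(n) = (p−1)(q−1) = n − (p+q) + 1, so p + q = 3649 − 3520 + 1 = 130.
p and q are the roots of t² − 130t + 3649 = 0.
Discriminant: 130² − 4·3649 = 16900 − 14596 = 2304; √2304 = 48.
q = (130 − 48)/2 = 41, p = (130 + 48)/2 = 89.
Check: 41 · 89 = 3649.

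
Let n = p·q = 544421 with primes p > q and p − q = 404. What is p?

967

Since p = q + 404, we have 544421 = q(q + 404), so q² + 404q − 544421 = 0.
Discriminant: 404² + 4·544421 = 163216 + 2177684 = 2340900; √2340900 = 1530.
q = (−404 + 1530)/2 = 563, and p = q + 404 = 967.
Check: 563 · 967 = 544421.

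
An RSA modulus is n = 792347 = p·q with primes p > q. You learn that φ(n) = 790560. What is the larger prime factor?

φ(n) = (p−1)(q−1) = n − (p+q) + 1, so p + q = 792347 − 790560 + 1 = 1788.
p and q are the roots of t² − 1788t + 792347 = 0.
Discriminant: 1788² − 4·792347 = 3196944 − 3169388 = 27556; √27556 = 166.
q = (1788 − 166)/2 = 811, p = (1788 + 166)/2 = 977.
Check: 811 · 977 = 792347.

977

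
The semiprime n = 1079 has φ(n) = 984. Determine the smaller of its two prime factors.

13

φ(n) = (p−1)(q−1) = n − (p+q) + 1, so p + q = 1079 − 984 + 1 = 96.
p and q are the roots of t² − 96t + 1079 = 0.
Discriminant: 96² − 4·1079 = 9216 − 4316 = 4900; √4900 = 70.
q = (96 − 70)/2 = 13, p = (96 + 70)/2 = 83.
Check: 13 · 83 = 1079.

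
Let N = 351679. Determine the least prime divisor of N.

351679 is odd.
Digit sum 31, not divisible by 3.
Ends in 9: not divisible by 5.
7: 351679 = 7·50239 + 6
11: 351679 = 11·31970 + 9
13: 351679 = 13·27052 + 3
17: 351679 = 17·20687

17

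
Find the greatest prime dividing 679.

97

679 = 7 · 97
97 is prime.
So 679 = 7 · 97; the largest prime factor is 97.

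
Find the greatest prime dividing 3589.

3589 = 37 · 97
97 is prime.
So 3589 = 37 · 97; the largest prime factor is 97.

97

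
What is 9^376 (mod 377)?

256

9^1 ≡ 9 (mod 377)
9^2 ≡ 9^2 = 81 ≡ 81 (mod 377)
9^4 ≡ 81^2 = 6561 ≡ 152 (mod 377)
9^8 ≡ 152^2 = 23104 ≡ 107 (mod 377)
9^16 ≡ 107^2 = 11449 ≡ 139 (mod 377)
9^32 ≡ 139^2 = 19321 ≡ 94 (mod 377)
9^64 ≡ 94^2 = 8836 ≡ 165 (mod 377)
9^128 ≡ 165^2 = 27225 ≡ 81 (mod 377)
9^256 ≡ 81^2 = 6561 ≡ 152 (mod 377)
376 = 256 + 64 + 32 + 16 + 8 in binary powers of 2.
So 9^376 ≡ 152 · 165 · 94 · 139 · 107 ≡ 256 (mod 377).
Since 256 ≠ 1, base 9 is a Fermat witness: 377 is composite.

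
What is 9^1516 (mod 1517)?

493

9^1 ≡ 9 (mod 1517)
9^2 ≡ 9^2 = 81 ≡ 81 (mod 1517)
9^4 ≡ 81^2 = 6561 ≡ 493 (mod 1517)
9^8 ≡ 493^2 = 243049 ≡ 329 (mod 1517)
9^16 ≡ 329^2 = 108241 ≡ 534 (mod 1517)
9^32 ≡ 534^2 = 285156 ≡ 1477 (mod 1517)
9^64 ≡ 1477^2 = 2181529 ≡ 83 (mod 1517)
9^128 ≡ 83^2 = 6889 ≡ 821 (mod 1517)
9^256 ≡ 821^2 = 674041 ≡ 493 (mod 1517)
9^512 ≡ 493^2 = 243049 ≡ 329 (mod 1517)
9^1024 ≡ 329^2 = 108241 ≡ 534 (mod 1517)
1516 = 1024 + 256 + 128 + 64 + 32 + 8 + 4 in binary powers of 2.
So 9^1516 ≡ 534 · 493 · 821 · 83 · 1477 · 329 · 493 ≡ 493 (mod 1517).
Since 493 ≠ 1, base 9 is a Fermat witness: 1517 is composite.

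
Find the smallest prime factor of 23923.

47

23923 is odd.
Digit sum 19, not divisible by 3.
Ends in 3: not divisible by 5.
7: 23923 = 7·3417 + 4
11: 23923 = 11·2174 + 9
13: 23923 = 13·1840 + 3
17: 23923 = 17·1407 + 4
19: 23923 = 19·1259 + 2
23: 23923 = 23·1040 + 3
29: 23923 = 29·824 + 27
31: 23923 = 31·771 + 22
37: 23923 = 37·646 + 21
41: 23923 = 41·583 + 20
43: 23923 = 43·556 + 15
47: 23923 = 47·509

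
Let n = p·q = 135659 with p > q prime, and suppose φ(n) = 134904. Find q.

φ(n) = (p−1)(q−1) = n − (p+q) + 1, so p + q = 135659 − 134904 + 1 = 756.
p and q are the roots of t² − 756t + 135659 = 0.
Discriminant: 756² − 4·135659 = 571536 − 542636 = 28900; √28900 = 170.
q = (756 − 170)/2 = 293, p = (756 + 170)/2 = 463.
Check: 293 · 463 = 135659.

293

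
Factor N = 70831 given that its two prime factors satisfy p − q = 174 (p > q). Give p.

Since p = q + 174, we have 70831 = q(q + 174), so q² + 174q − 70831 = 0.
Discriminant: 174² + 4·70831 = 30276 + 283324 = 313600; √313600 = 560.
q = (−174 + 560)/2 = 193, and p = q + 174 = 367.
Check: 193 · 367 = 70831.

367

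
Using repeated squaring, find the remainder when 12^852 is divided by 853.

12^1 ≡ 12 (mod 853)
12^2 ≡ 12^2 = 144 ≡ 144 (mod 853)
12^4 ≡ 144^2 = 20736 ≡ 264 (mod 853)
12^8 ≡ 264^2 = 69696 ≡ 603 (mod 853)
12^16 ≡ 603^2 = 363609 ≡ 231 (mod 853)
12^32 ≡ 231^2 = 53361 ≡ 475 (mod 853)
12^64 ≡ 475^2 = 225625 ≡ 433 (mod 853)
12^128 ≡ 433^2 = 187489 ≡ 682 (mod 853)
12^256 ≡ 682^2 = 465124 ≡ 239 (mod 853)
12^512 ≡ 239^2 = 57121 ≡ 823 (mod 853)
852 = 512 + 256 + 64 + 16 + 4 in binary powers of 2.
So 12^852 ≡ 823 · 239 · 433 · 231 · 264 ≡ 1 (mod 853).
Since the result is 1, base 12 gives no evidence that 853 is composite.

1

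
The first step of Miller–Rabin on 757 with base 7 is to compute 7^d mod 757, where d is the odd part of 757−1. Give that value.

1

757 − 1 = 756 = 2^2 · 189, so d = 189.
7^1 ≡ 7 (mod 757)
7^2 ≡ 7^2 = 49 ≡ 49 (mod 757)
7^4 ≡ 49^2 = 2401 ≡ 130 (mod 757)
7^8 ≡ 130^2 = 16900 ≡ 246 (mod 757)
7^16 ≡ 246^2 = 60516 ≡ 713 (mod 757)
7^32 ≡ 713^2 = 508369 ≡ 422 (mod 757)
7^64 ≡ 422^2 = 178084 ≡ 189 (mod 757)
7^128 ≡ 189^2 = 35721 ≡ 142 (mod 757)
189 = 128 + 32 + 16 + 8 + 4 + 1 in binary powers of 2.
So 7^189 ≡ 142 · 422 · 713 · 246 · 130 · 7 ≡ 1 (mod 757).
Since 7^d ≡ 1 (mod 757), base 7 does not prove 757 composite.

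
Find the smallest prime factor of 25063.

25063 is odd.
Digit sum 16, not divisible by 3.
Ends in 3: not divisible by 5.
7: 25063 = 7·3580 + 3
11: 25063 = 11·2278 + 5
13: 25063 = 13·1927 + 12
17: 25063 = 17·1474 + 5
19: 25063 = 19·1319 + 2
23: 25063 = 23·1089 + 16
29: 25063 = 29·864 + 7
31: 25063 = 31·808 + 15
37: 25063 = 37·677 + 14
41: 25063 = 41·611 + 12
43: 25063 = 43·582 + 37
47: 25063 = 47·533 + 12
53: 25063 = 53·472 + 47
59: 25063 = 59·424 + 47
61: 25063 = 61·410 + 53
67: 25063 = 67·374 + 5
71: 25063 = 71·353

71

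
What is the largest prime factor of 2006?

59

2006 = 2 · 1003
1003 = 17 · 59
59 is prime.
So 2006 = 2 · 17 · 59; the largest prime factor is 59.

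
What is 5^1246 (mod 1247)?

436

5^1 ≡ 5 (mod 1247)
5^2 ≡ 5^2 = 25 ≡ 25 (mod 1247)
5^4 ≡ 25^2 = 625 ≡ 625 (mod 1247)
5^8 ≡ 625^2 = 390625 ≡ 314 (mod 1247)
5^16 ≡ 314^2 = 98596 ≡ 83 (mod 1247)
5^32 ≡ 83^2 = 6889 ≡ 654 (mod 1247)
5^64 ≡ 654^2 = 427716 ≡ 1242 (mod 1247)
5^128 ≡ 1242^2 = 1542564 ≡ 25 (mod 1247)
5^256 ≡ 25^2 = 625 ≡ 625 (mod 1247)
5^512 ≡ 625^2 = 390625 ≡ 314 (mod 1247)
5^1024 ≡ 314^2 = 98596 ≡ 83 (mod 1247)
1246 = 1024 + 128 + 64 + 16 + 8 + 4 + 2 in binary powers of 2.
So 5^1246 ≡ 83 · 25 · 1242 · 83 · 314 · 625 · 25 ≡ 436 (mod 1247).
Since 436 ≠ 1, base 5 is a Fermat witness: 1247 is composite.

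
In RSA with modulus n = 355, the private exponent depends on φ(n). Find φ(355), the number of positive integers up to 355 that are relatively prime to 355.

Factor: 355 = 5 · 71.
φ(355) = (5−1) · (71−1) = 4 · 70 = 280.

280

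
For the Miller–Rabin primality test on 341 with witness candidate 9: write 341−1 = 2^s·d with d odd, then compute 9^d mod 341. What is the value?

341 − 1 = 340 = 2^2 · 85, so d = 85.
9^1 ≡ 9 (mod 341)
9^2 ≡ 9^2 = 81 ≡ 81 (mod 341)
9^4 ≡ 81^2 = 6561 ≡ 82 (mod 341)
9^8 ≡ 82^2 = 6724 ≡ 245 (mod 341)
9^16 ≡ 245^2 = 60025 ≡ 9 (mod 341)
9^32 ≡ 9^2 = 81 ≡ 81 (mod 341)
9^64 ≡ 81^2 = 6561 ≡ 82 (mod 341)
85 = 64 + 16 + 4 + 1 in binary powers of 2.
So 9^85 ≡ 82 · 9 · 82 · 9 ≡ 67 (mod 341).
Squaring chain: 67 → 56; never reaches −1, so base 9 is a Miller–Rabin witness that 341 is composite.

67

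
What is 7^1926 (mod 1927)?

7^1 ≡ 7 (mod 1927)
7^2 ≡ 7^2 = 49 ≡ 49 (mod 1927)
7^4 ≡ 49^2 = 2401 ≡ 474 (mod 1927)
7^8 ≡ 474^2 = 224676 ≡ 1144 (mod 1927)
7^16 ≡ 1144^2 = 1308736 ≡ 303 (mod 1927)
7^32 ≡ 303^2 = 91809 ≡ 1240 (mod 1927)
7^64 ≡ 1240^2 = 1537600 ≡ 1781 (mod 1927)
7^128 ≡ 1781^2 = 3171961 ≡ 119 (mod 1927)
7^256 ≡ 119^2 = 14161 ≡ 672 (mod 1927)
7^512 ≡ 672^2 = 451584 ≡ 666 (mod 1927)
7^1024 ≡ 666^2 = 443556 ≡ 346 (mod 1927)
1926 = 1024 + 512 + 256 + 128 + 4 + 2 in binary powers of 2.
So 7^1926 ≡ 346 · 666 · 672 · 119 · 474 · 49 ≡ 758 (mod 1927).
Since 758 ≠ 1, base 7 is a Fermat witness: 1927 is composite.

758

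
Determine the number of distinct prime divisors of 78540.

6

78540 = 2^2 · 19635
19635 = 3 · 6545
6545 = 5 · 1309
1309 = 7 · 187
187 = 11 · 17
78540 = 2^2 · 3 · 5 · 7 · 11 · 17, which has 6 distinct prime factors.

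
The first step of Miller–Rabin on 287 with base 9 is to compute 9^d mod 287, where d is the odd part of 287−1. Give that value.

287 − 1 = 286 = 2^1 · 143, so d = 143.
9^1 ≡ 9 (mod 287)
9^2 ≡ 9^2 = 81 ≡ 81 (mod 287)
9^4 ≡ 81^2 = 6561 ≡ 247 (mod 287)
9^8 ≡ 247^2 = 61009 ≡ 165 (mod 287)
9^16 ≡ 165^2 = 27225 ≡ 247 (mod 287)
9^32 ≡ 247^2 = 61009 ≡ 165 (mod 287)
9^64 ≡ 165^2 = 27225 ≡ 247 (mod 287)
9^128 ≡ 247^2 = 61009 ≡ 165 (mod 287)
143 = 128 + 8 + 4 + 2 + 1 in binary powers of 2.
So 9^143 ≡ 165 · 165 · 247 · 81 · 9 ≡ 32 (mod 287).
Squaring chain: 32; never reaches −1, so base 9 is a Miller–Rabin witness that 287 is composite.

32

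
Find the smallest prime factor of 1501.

1501 is odd.
Digit sum 7, not divisible by 3.
Ends in 1: not divisible by 5.
7: 1501 = 7·214 + 3
11: 1501 = 11·136 + 5
13: 1501 = 13·115 + 6
17: 1501 = 17·88 + 5
19: 1501 = 19·79

19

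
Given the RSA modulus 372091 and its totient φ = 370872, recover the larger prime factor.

φ(n) = (p−1)(q−1) = n − (p+q) + 1, so p + q = 372091 − 370872 + 1 = 1220.
p and q are the roots of t² − 1220t + 372091 = 0.
Discriminant: 1220² − 4·372091 = 1488400 − 1488364 = 36; √36 = 6.
q = (1220 − 6)/2 = 607, p = (1220 + 6)/2 = 613.
Check: 607 · 613 = 372091.

613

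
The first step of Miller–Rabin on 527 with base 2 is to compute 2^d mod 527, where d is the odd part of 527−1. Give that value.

527 − 1 = 526 = 2^1 · 263, so d = 263.
2^1 ≡ 2 (mod 527)
2^2 ≡ 2^2 = 4 ≡ 4 (mod 527)
2^4 ≡ 4^2 = 16 ≡ 16 (mod 527)
2^8 ≡ 16^2 = 256 ≡ 256 (mod 527)
2^16 ≡ 256^2 = 65536 ≡ 188 (mod 527)
2^32 ≡ 188^2 = 35344 ≡ 35 (mod 527)
2^64 ≡ 35^2 = 1225 ≡ 171 (mod 527)
2^128 ≡ 171^2 = 29241 ≡ 256 (mod 527)
2^256 ≡ 256^2 = 65536 ≡ 188 (mod 527)
263 = 256 + 4 + 2 + 1 in binary powers of 2.
So 2^263 ≡ 188 · 16 · 4 · 2 ≡ 349 (mod 527).
Squaring chain: 349; never reaches −1, so base 2 is a Miller–Rabin witness that 527 is composite.

349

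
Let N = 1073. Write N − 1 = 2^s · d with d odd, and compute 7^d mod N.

1073 − 1 = 1072 = 2^4 · 67, so d = 67.
7^1 ≡ 7 (mod 1073)
7^2 ≡ 7^2 = 49 ≡ 49 (mod 1073)
7^4 ≡ 49^2 = 2401 ≡ 255 (mod 1073)
7^8 ≡ 255^2 = 65025 ≡ 645 (mod 1073)
7^16 ≡ 645^2 = 416025 ≡ 774 (mod 1073)
7^32 ≡ 774^2 = 599076 ≡ 342 (mod 1073)
7^64 ≡ 342^2 = 116964 ≡ 7 (mod 1073)
67 = 64 + 2 + 1 in binary powers of 2.
So 7^67 ≡ 7 · 49 · 7 ≡ 255 (mod 1073).
Squaring chain: 255 → 645 → 774 → 342; never reaches −1, so base 7 is a Miller–Rabin witness that 1073 is composite.

255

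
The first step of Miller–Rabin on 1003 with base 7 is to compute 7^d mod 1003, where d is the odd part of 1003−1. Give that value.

1003 − 1 = 1002 = 2^1 · 501, so d = 501.
7^1 ≡ 7 (mod 1003)
7^2 ≡ 7^2 = 49 ≡ 49 (mod 1003)
7^4 ≡ 49^2 = 2401 ≡ 395 (mod 1003)
7^8 ≡ 395^2 = 156025 ≡ 560 (mod 1003)
7^16 ≡ 560^2 = 313600 ≡ 664 (mod 1003)
7^32 ≡ 664^2 = 440896 ≡ 579 (mod 1003)
7^64 ≡ 579^2 = 335241 ≡ 239 (mod 1003)
7^128 ≡ 239^2 = 57121 ≡ 953 (mod 1003)
7^256 ≡ 953^2 = 908209 ≡ 494 (mod 1003)
501 = 256 + 128 + 64 + 32 + 16 + 4 + 1 in binary powers of 2.
So 7^501 ≡ 494 · 953 · 239 · 579 · 664 · 395 · 7 ≡ 147 (mod 1003).
Squaring chain: 147; never reaches −1, so base 7 is a Miller–Rabin witness that 1003 is composite.

147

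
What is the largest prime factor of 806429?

89

806429 = 13 · 62033
62033 = 17 · 3649
3649 = 41 · 89
89 is prime.
So 806429 = 13 · 17 · 41 · 89; the largest prime factor is 89.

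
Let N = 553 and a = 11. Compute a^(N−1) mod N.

302

11^1 ≡ 11 (mod 553)
11^2 ≡ 11^2 = 121 ≡ 121 (mod 553)
11^4 ≡ 121^2 = 14641 ≡ 263 (mod 553)
11^8 ≡ 263^2 = 69169 ≡ 44 (mod 553)
11^16 ≡ 44^2 = 1936 ≡ 277 (mod 553)
11^32 ≡ 277^2 = 76729 ≡ 415 (mod 553)
11^64 ≡ 415^2 = 172225 ≡ 242 (mod 553)
11^128 ≡ 242^2 = 58564 ≡ 499 (mod 553)
11^256 ≡ 499^2 = 249001 ≡ 151 (mod 553)
11^512 ≡ 151^2 = 22801 ≡ 128 (mod 553)
552 = 512 + 32 + 8 in binary powers of 2.
So 11^552 ≡ 128 · 415 · 44 ≡ 302 (mod 553).
Since 302 ≠ 1, base 11 is a Fermat witness: 553 is composite.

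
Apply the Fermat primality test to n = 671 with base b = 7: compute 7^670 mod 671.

7^1 ≡ 7 (mod 671)
7^2 ≡ 7^2 = 49 ≡ 49 (mod 671)
7^4 ≡ 49^2 = 2401 ≡ 388 (mod 671)
7^8 ≡ 388^2 = 150544 ≡ 240 (mod 671)
7^16 ≡ 240^2 = 57600 ≡ 565 (mod 671)
7^32 ≡ 565^2 = 319225 ≡ 500 (mod 671)
7^64 ≡ 500^2 = 250000 ≡ 388 (mod 671)
7^128 ≡ 388^2 = 150544 ≡ 240 (mod 671)
7^256 ≡ 240^2 = 57600 ≡ 565 (mod 671)
7^512 ≡ 565^2 = 319225 ≡ 500 (mod 671)
670 = 512 + 128 + 16 + 8 + 4 + 2 in binary powers of 2.
So 7^670 ≡ 500 · 240 · 565 · 240 · 388 · 49 ≡ 353 (mod 671).
Since 353 ≠ 1, base 7 is a Fermat witness: 671 is composite.

353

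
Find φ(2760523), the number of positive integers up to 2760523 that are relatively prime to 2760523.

Factor: 2760523 = 97 · 149 · 191.
φ(2760523) = (97−1) · (149−1) · (191−1) = 96 · 148 · 190 = 2699520.

2699520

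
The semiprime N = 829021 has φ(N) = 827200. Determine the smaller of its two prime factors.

881

φ(n) = (p−1)(q−1) = n − (p+q) + 1, so p + q = 829021 − 827200 + 1 = 1822.
p and q are the roots of t² − 1822t + 829021 = 0.
Discriminant: 1822² − 4·829021 = 3319684 − 3316084 = 3600; √3600 = 60.
q = (1822 − 60)/2 = 881, p = (1822 + 60)/2 = 941.
Check: 881 · 941 = 829021.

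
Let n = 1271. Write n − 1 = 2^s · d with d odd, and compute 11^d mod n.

998

1271 − 1 = 1270 = 2^1 · 635, so d = 635.
11^1 ≡ 11 (mod 1271)
11^2 ≡ 11^2 = 121 ≡ 121 (mod 1271)
11^4 ≡ 121^2 = 14641 ≡ 660 (mod 1271)
11^8 ≡ 660^2 = 435600 ≡ 918 (mod 1271)
11^16 ≡ 918^2 = 842724 ≡ 51 (mod 1271)
11^32 ≡ 51^2 = 2601 ≡ 59 (mod 1271)
11^64 ≡ 59^2 = 3481 ≡ 939 (mod 1271)
11^128 ≡ 939^2 = 881721 ≡ 918 (mod 1271)
11^256 ≡ 918^2 = 842724 ≡ 51 (mod 1271)
11^512 ≡ 51^2 = 2601 ≡ 59 (mod 1271)
635 = 512 + 64 + 32 + 16 + 8 + 2 + 1 in binary powers of 2.
So 11^635 ≡ 59 · 939 · 59 · 51 · 918 · 121 · 11 ≡ 998 (mod 1271).
Squaring chain: 998; never reaches −1, so base 11 is a Miller–Rabin witness that 1271 is composite.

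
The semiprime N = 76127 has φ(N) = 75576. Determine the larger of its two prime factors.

φ(n) = (p−1)(q−1) = n − (p+q) + 1, so p + q = 76127 − 75576 + 1 = 552.
p and q are the roots of t² − 552t + 76127 = 0.
Discriminant: 552² − 4·76127 = 304704 − 304508 = 196; √196 = 14.
q = (552 − 14)/2 = 269, p = (552 + 14)/2 = 283.
Check: 269 · 283 = 76127.

283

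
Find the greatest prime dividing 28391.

89

28391 = 11 · 2581
2581 = 29 · 89
89 is prime.
So 28391 = 11 · 29 · 89; the largest prime factor is 89.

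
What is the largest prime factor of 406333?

406333 = 59 · 6887
6887 = 71 · 97
97 is prime.
So 406333 = 59 · 71 · 97; the largest prime factor is 97.

97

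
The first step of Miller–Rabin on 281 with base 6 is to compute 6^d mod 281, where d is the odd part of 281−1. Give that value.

281 − 1 = 280 = 2^3 · 35, so d = 35.
6^1 ≡ 6 (mod 281)
6^2 ≡ 6^2 = 36 ≡ 36 (mod 281)
6^4 ≡ 36^2 = 1296 ≡ 172 (mod 281)
6^8 ≡ 172^2 = 29584 ≡ 79 (mod 281)
6^16 ≡ 79^2 = 6241 ≡ 59 (mod 281)
6^32 ≡ 59^2 = 3481 ≡ 109 (mod 281)
35 = 32 + 2 + 1 in binary powers of 2.
So 6^35 ≡ 109 · 36 · 6 ≡ 221 (mod 281).
Squaring chain: 221 → 228 → 280; reaches −1, so base 6 does not prove 281 composite.

221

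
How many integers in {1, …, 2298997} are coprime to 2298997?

Factor: 2298997 = 97 · 137 · 173.
φ(2298997) = (97−1) · (137−1) · (173−1) = 96 · 136 · 172 = 2245632.

2245632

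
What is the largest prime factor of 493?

29

493 = 17 · 29
29 is prime.
So 493 = 17 · 29; the largest prime factor is 29.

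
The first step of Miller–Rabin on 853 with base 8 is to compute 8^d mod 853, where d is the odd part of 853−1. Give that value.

853 − 1 = 852 = 2^2 · 213, so d = 213.
8^1 ≡ 8 (mod 853)
8^2 ≡ 8^2 = 64 ≡ 64 (mod 853)
8^4 ≡ 64^2 = 4096 ≡ 684 (mod 853)
8^8 ≡ 684^2 = 467856 ≡ 412 (mod 853)
8^16 ≡ 412^2 = 169744 ≡ 850 (mod 853)
8^32 ≡ 850^2 = 722500 ≡ 9 (mod 853)
8^64 ≡ 9^2 = 81 ≡ 81 (mod 853)
8^128 ≡ 81^2 = 6561 ≡ 590 (mod 853)
213 = 128 + 64 + 16 + 4 + 1 in binary powers of 2.
So 8^213 ≡ 590 · 81 · 850 · 684 · 8 ≡ 520 (mod 853).
Squaring chain: 520 → 852; reaches −1, so base 8 does not prove 853 composite.

520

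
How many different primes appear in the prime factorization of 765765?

765765 = 3^2 · 85085
85085 = 5 · 17017
17017 = 7 · 2431
2431 = 11 · 221
221 = 13 · 17
765765 = 3^2 · 5 · 7 · 11 · 13 · 17, which has 6 distinct prime factors.

6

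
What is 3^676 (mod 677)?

1

3^1 ≡ 3 (mod 677)
3^2 ≡ 3^2 = 9 ≡ 9 (mod 677)
3^4 ≡ 9^2 = 81 ≡ 81 (mod 677)
3^8 ≡ 81^2 = 6561 ≡ 468 (mod 677)
3^16 ≡ 468^2 = 219024 ≡ 353 (mod 677)
3^32 ≡ 353^2 = 124609 ≡ 41 (mod 677)
3^64 ≡ 41^2 = 1681 ≡ 327 (mod 677)
3^128 ≡ 327^2 = 106929 ≡ 640 (mod 677)
3^256 ≡ 640^2 = 409600 ≡ 15 (mod 677)
3^512 ≡ 15^2 = 225 ≡ 225 (mod 677)
676 = 512 + 128 + 32 + 4 in binary powers of 2.
So 3^676 ≡ 225 · 640 · 41 · 81 ≡ 1 (mod 677).
Since the result is 1, base 3 gives no evidence that 677 is composite.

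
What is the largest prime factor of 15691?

71

15691 = 13 · 1207
1207 = 17 · 71
71 is prime.
So 15691 = 13 · 17 · 71; the largest prime factor is 71.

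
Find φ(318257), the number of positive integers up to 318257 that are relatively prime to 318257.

294912

Factor: 318257 = 17 · 97 · 193.
φ(318257) = (17−1) · (97−1) · (193−1) = 16 · 96 · 192 = 294912.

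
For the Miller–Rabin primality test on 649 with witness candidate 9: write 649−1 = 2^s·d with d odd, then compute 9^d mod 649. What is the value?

196

649 − 1 = 648 = 2^3 · 81, so d = 81.
9^1 ≡ 9 (mod 649)
9^2 ≡ 9^2 = 81 ≡ 81 (mod 649)
9^4 ≡ 81^2 = 6561 ≡ 71 (mod 649)
9^8 ≡ 71^2 = 5041 ≡ 498 (mod 649)
9^16 ≡ 498^2 = 248004 ≡ 86 (mod 649)
9^32 ≡ 86^2 = 7396 ≡ 257 (mod 649)
9^64 ≡ 257^2 = 66049 ≡ 500 (mod 649)
81 = 64 + 16 + 1 in binary powers of 2.
So 9^81 ≡ 500 · 86 · 9 ≡ 196 (mod 649).
Squaring chain: 196 → 125 → 49; never reaches −1, so base 9 is a Miller–Rabin witness that 649 is composite.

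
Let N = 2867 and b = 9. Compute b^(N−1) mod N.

9^1 ≡ 9 (mod 2867)
9^2 ≡ 9^2 = 81 ≡ 81 (mod 2867)
9^4 ≡ 81^2 = 6561 ≡ 827 (mod 2867)
9^8 ≡ 827^2 = 683929 ≡ 1583 (mod 2867)
9^16 ≡ 1583^2 = 2505889 ≡ 131 (mod 2867)
9^32 ≡ 131^2 = 17161 ≡ 2826 (mod 2867)
9^64 ≡ 2826^2 = 7986276 ≡ 1681 (mod 2867)
9^128 ≡ 1681^2 = 2825761 ≡ 1766 (mod 2867)
9^256 ≡ 1766^2 = 3118756 ≡ 2327 (mod 2867)
9^512 ≡ 2327^2 = 5414929 ≡ 2033 (mod 2867)
9^1024 ≡ 2033^2 = 4133089 ≡ 1742 (mod 2867)
9^2048 ≡ 1742^2 = 3034564 ≡ 1278 (mod 2867)
2866 = 2048 + 512 + 256 + 32 + 16 + 2 in binary powers of 2.
So 9^2866 ≡ 1278 · 2033 · 2327 · 2826 · 131 · 81 ≡ 619 (mod 2867).
Since 619 ≠ 1, base 9 is a Fermat witness: 2867 is composite.

619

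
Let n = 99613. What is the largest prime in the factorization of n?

99613 = 23 · 4331
4331 = 61 · 71
71 is prime.
So 99613 = 23 · 61 · 71; the largest prime factor is 71.

71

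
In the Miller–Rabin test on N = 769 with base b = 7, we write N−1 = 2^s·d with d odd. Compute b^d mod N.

769 − 1 = 768 = 2^8 · 3, so d = 3.
7^1 ≡ 7 (mod 769)
7^2 ≡ 7^2 = 49 ≡ 49 (mod 769)
3 = 2 + 1 in binary powers of 2.
So 7^3 ≡ 49 · 7 ≡ 343 (mod 769).
Squaring chain: 343 → 761 → 64 → 251 → 712 → 173 → 707 → 768; reaches −1, so base 7 does not prove 769 composite.

343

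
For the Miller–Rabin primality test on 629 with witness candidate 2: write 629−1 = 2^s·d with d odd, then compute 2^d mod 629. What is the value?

629 − 1 = 628 = 2^2 · 157, so d = 157.
2^1 ≡ 2 (mod 629)
2^2 ≡ 2^2 = 4 ≡ 4 (mod 629)
2^4 ≡ 4^2 = 16 ≡ 16 (mod 629)
2^8 ≡ 16^2 = 256 ≡ 256 (mod 629)
2^16 ≡ 256^2 = 65536 ≡ 120 (mod 629)
2^32 ≡ 120^2 = 14400 ≡ 562 (mod 629)
2^64 ≡ 562^2 = 315844 ≡ 86 (mod 629)
2^128 ≡ 86^2 = 7396 ≡ 477 (mod 629)
157 = 128 + 16 + 8 + 4 + 1 in binary powers of 2.
So 2^157 ≡ 477 · 120 · 256 · 16 · 2 ≡ 15 (mod 629).
Squaring chain: 15 → 225; never reaches −1, so base 2 is a Miller–Rabin witness that 629 is composite.

15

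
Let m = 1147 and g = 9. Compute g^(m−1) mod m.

9^1 ≡ 9 (mod 1147)
9^2 ≡ 9^2 = 81 ≡ 81 (mod 1147)
9^4 ≡ 81^2 = 6561 ≡ 826 (mod 1147)
9^8 ≡ 826^2 = 682276 ≡ 958 (mod 1147)
9^16 ≡ 958^2 = 917764 ≡ 164 (mod 1147)
9^32 ≡ 164^2 = 26896 ≡ 515 (mod 1147)
9^64 ≡ 515^2 = 265225 ≡ 268 (mod 1147)
9^128 ≡ 268^2 = 71824 ≡ 710 (mod 1147)
9^256 ≡ 710^2 = 504100 ≡ 567 (mod 1147)
9^512 ≡ 567^2 = 321489 ≡ 329 (mod 1147)
9^1024 ≡ 329^2 = 108241 ≡ 423 (mod 1147)
1146 = 1024 + 64 + 32 + 16 + 8 + 2 in binary powers of 2.
So 9^1146 ≡ 423 · 268 · 515 · 164 · 958 · 81 ≡ 1062 (mod 1147).
Since 1062 ≠ 1, base 9 is a Fermat witness: 1147 is composite.

1062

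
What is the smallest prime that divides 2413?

19

2413 is odd.
Digit sum 10, not divisible by 3.
Ends in 3: not divisible by 5.
7: 2413 = 7·344 + 5
11: 2413 = 11·219 + 4
13: 2413 = 13·185 + 8
17: 2413 = 17·141 + 16
19: 2413 = 19·127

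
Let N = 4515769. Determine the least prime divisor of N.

61

4515769 is odd.
Digit sum 37, not divisible by 3.
Ends in 9: not divisible by 5.
7: 4515769 = 7·645109 + 6
11: 4515769 = 11·410524 + 5
13: 4515769 = 13·347366 + 11
17: 4515769 = 17·265633 + 8
19: 4515769 = 19·237672 + 1
23: 4515769 = 23·196337 + 18
29: 4515769 = 29·155716 + 5
31: 4515769 = 31·145669 + 30
37: 4515769 = 37·122047 + 30
41: 4515769 = 41·110140 + 29
43: 4515769 = 43·105017 + 38
47: 4515769 = 47·96080 + 9
53: 4515769 = 53·85203 + 10
59: 4515769 = 59·76538 + 27
61: 4515769 = 61·74029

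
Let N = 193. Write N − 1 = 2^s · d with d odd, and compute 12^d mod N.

184

193 − 1 = 192 = 2^6 · 3, so d = 3.
12^1 ≡ 12 (mod 193)
12^2 ≡ 12^2 = 144 ≡ 144 (mod 193)
3 = 2 + 1 in binary powers of 2.
So 12^3 ≡ 144 · 12 ≡ 184 (mod 193).
Squaring chain: 184 → 81 → 192 → 1 → 1 → 1; reaches −1, so base 12 does not prove 193 composite.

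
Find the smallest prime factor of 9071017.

79

9071017 is odd.
Digit sum 25, not divisible by 3.
Ends in 7: not divisible by 5.
7: 9071017 = 7·1295859 + 4
11: 9071017 = 11·824637 + 10
13: 9071017 = 13·697770 + 7
17: 9071017 = 17·533589 + 4
19: 9071017 = 19·477421 + 18
23: 9071017 = 23·394392 + 1
29: 9071017 = 29·312793 + 20
31: 9071017 = 31·292613 + 14
37: 9071017 = 37·245162 + 23
41: 9071017 = 41·221244 + 13
43: 9071017 = 43·210953 + 38
47: 9071017 = 47·193000 + 17
53: 9071017 = 53·171151 + 14
59: 9071017 = 59·153746 + 3
61: 9071017 = 61·148705 + 12
67: 9071017 = 67·135388 + 21
71: 9071017 = 71·127760 + 57
73: 9071017 = 73·124260 + 37
79: 9071017 = 79·114823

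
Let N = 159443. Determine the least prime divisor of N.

17

159443 is odd.
Digit sum 26, not divisible by 3.
Ends in 3: not divisible by 5.
7: 159443 = 7·22777 + 4
11: 159443 = 11·14494 + 9
13: 159443 = 13·12264 + 11
17: 159443 = 17·9379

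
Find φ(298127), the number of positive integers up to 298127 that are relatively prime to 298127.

281880

Factor: 298127 = 31 · 59 · 163.
φ(298127) = (31−1) · (59−1) · (163−1) = 30 · 58 · 162 = 281880.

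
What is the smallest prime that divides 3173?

3173 is odd.
Digit sum 14, not divisible by 3.
Ends in 3: not divisible by 5.
7: 3173 = 7·453 + 2
11: 3173 = 11·288 + 5
13: 3173 = 13·244 + 1
17: 3173 = 17·186 + 11
19: 3173 = 19·167

19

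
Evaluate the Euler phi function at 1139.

Factor: 1139 = 17 · 67.
φ(1139) = (17−1) · (67−1) = 16 · 66 = 1056.

1056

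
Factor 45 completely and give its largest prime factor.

5

45 = 3 · 15
15 = 3 · 5
5 is prime.
So 45 = 3^2 · 5; the largest prime factor is 5.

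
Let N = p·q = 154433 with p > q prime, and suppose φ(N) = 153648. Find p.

397

φ(n) = (p−1)(q−1) = n − (p+q) + 1, so p + q = 154433 − 153648 + 1 = 786.
p and q are the roots of t² − 786t + 154433 = 0.
Discriminant: 786² − 4·154433 = 617796 − 617732 = 64; √64 = 8.
q = (786 − 8)/2 = 389, p = (786 + 8)/2 = 397.
Check: 389 · 397 = 154433.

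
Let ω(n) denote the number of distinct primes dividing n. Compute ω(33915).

33915 = 3 · 11305
11305 = 5 · 2261
2261 = 7 · 323
323 = 17 · 19
33915 = 3 · 5 · 7 · 17 · 19, which has 5 distinct prime factors.

5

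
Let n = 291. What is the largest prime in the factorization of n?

291 = 3 · 97
97 is prime.
So 291 = 3 · 97; the largest prime factor is 97.

97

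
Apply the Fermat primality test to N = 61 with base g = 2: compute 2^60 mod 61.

1

2^1 ≡ 2 (mod 61)
2^2 ≡ 2^2 = 4 ≡ 4 (mod 61)
2^4 ≡ 4^2 = 16 ≡ 16 (mod 61)
2^8 ≡ 16^2 = 256 ≡ 12 (mod 61)
2^16 ≡ 12^2 = 144 ≡ 22 (mod 61)
2^32 ≡ 22^2 = 484 ≡ 57 (mod 61)
60 = 32 + 16 + 8 + 4 in binary powers of 2.
So 2^60 ≡ 57 · 22 · 12 · 16 ≡ 1 (mod 61).
Since the result is 1, base 2 gives no evidence that 61 is composite.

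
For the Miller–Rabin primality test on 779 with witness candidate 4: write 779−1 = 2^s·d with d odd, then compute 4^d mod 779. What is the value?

779 − 1 = 778 = 2^1 · 389, so d = 389.
4^1 ≡ 4 (mod 779)
4^2 ≡ 4^2 = 16 ≡ 16 (mod 779)
4^4 ≡ 16^2 = 256 ≡ 256 (mod 779)
4^8 ≡ 256^2 = 65536 ≡ 100 (mod 779)
4^16 ≡ 100^2 = 10000 ≡ 652 (mod 779)
4^32 ≡ 652^2 = 425104 ≡ 549 (mod 779)
4^64 ≡ 549^2 = 301401 ≡ 707 (mod 779)
4^128 ≡ 707^2 = 499849 ≡ 510 (mod 779)
4^256 ≡ 510^2 = 260100 ≡ 693 (mod 779)
389 = 256 + 128 + 4 + 1 in binary powers of 2.
So 4^389 ≡ 693 · 510 · 256 · 4 ≡ 605 (mod 779).
Squaring chain: 605; never reaches −1, so base 4 is a Miller–Rabin witness that 779 is composite.

605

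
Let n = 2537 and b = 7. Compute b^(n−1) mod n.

7^1 ≡ 7 (mod 2537)
7^2 ≡ 7^2 = 49 ≡ 49 (mod 2537)
7^4 ≡ 49^2 = 2401 ≡ 2401 (mod 2537)
7^8 ≡ 2401^2 = 5764801 ≡ 737 (mod 2537)
7^16 ≡ 737^2 = 543169 ≡ 251 (mod 2537)
7^32 ≡ 251^2 = 63001 ≡ 2113 (mod 2537)
7^64 ≡ 2113^2 = 4464769 ≡ 2186 (mod 2537)
7^128 ≡ 2186^2 = 4778596 ≡ 1425 (mod 2537)
7^256 ≡ 1425^2 = 2030625 ≡ 1025 (mod 2537)
7^512 ≡ 1025^2 = 1050625 ≡ 307 (mod 2537)
7^1024 ≡ 307^2 = 94249 ≡ 380 (mod 2537)
7^2048 ≡ 380^2 = 144400 ≡ 2328 (mod 2537)
2536 = 2048 + 256 + 128 + 64 + 32 + 8 in binary powers of 2.
So 7^2536 ≡ 2328 · 1025 · 1425 · 2186 · 2113 · 737 ≡ 122 (mod 2537).
Since 122 ≠ 1, base 7 is a Fermat witness: 2537 is composite.

122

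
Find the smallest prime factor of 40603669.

89

40603669 is odd.
Digit sum 34, not divisible by 3.
Ends in 9: not divisible by 5.
7: 40603669 = 7·5800524 + 1
11: 40603669 = 11·3691242 + 7
13: 40603669 = 13·3123359 + 2
17: 40603669 = 17·2388451 + 2
19: 40603669 = 19·2137035 + 4
23: 40603669 = 23·1765376 + 21
29: 40603669 = 29·1400126 + 15
31: 40603669 = 31·1309795 + 24
37: 40603669 = 37·1097396 + 17
41: 40603669 = 41·990333 + 16
43: 40603669 = 43·944271 + 16
47: 40603669 = 47·863907 + 40
53: 40603669 = 53·766106 + 51
59: 40603669 = 59·688197 + 46
61: 40603669 = 61·665633 + 56
67: 40603669 = 67·606024 + 61
71: 40603669 = 71·571882 + 47
73: 40603669 = 73·556214 + 47
79: 40603669 = 79·513970 + 39
83: 40603669 = 83·489200 + 69
89: 40603669 = 89·456221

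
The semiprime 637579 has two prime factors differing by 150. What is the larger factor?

877

Since p = q + 150, we have 637579 = q(q + 150), so q² + 150q − 637579 = 0.
Discriminant: 150² + 4·637579 = 22500 + 2550316 = 2572816; √2572816 = 1604.
q = (−150 + 1604)/2 = 727, and p = q + 150 = 877.
Check: 727 · 877 = 637579.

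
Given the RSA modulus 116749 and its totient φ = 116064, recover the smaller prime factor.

313

φ(n) = (p−1)(q−1) = n − (p+q) + 1, so p + q = 116749 − 116064 + 1 = 686.
p and q are the roots of t² − 686t + 116749 = 0.
Discriminant: 686² − 4·116749 = 470596 − 466996 = 3600; √3600 = 60.
q = (686 − 60)/2 = 313, p = (686 + 60)/2 = 373.
Check: 313 · 373 = 116749.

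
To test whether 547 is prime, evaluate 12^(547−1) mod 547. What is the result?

1

12^1 ≡ 12 (mod 547)
12^2 ≡ 12^2 = 144 ≡ 144 (mod 547)
12^4 ≡ 144^2 = 20736 ≡ 497 (mod 547)
12^8 ≡ 497^2 = 247009 ≡ 312 (mod 547)
12^16 ≡ 312^2 = 97344 ≡ 525 (mod 547)
12^32 ≡ 525^2 = 275625 ≡ 484 (mod 547)
12^64 ≡ 484^2 = 234256 ≡ 140 (mod 547)
12^128 ≡ 140^2 = 19600 ≡ 455 (mod 547)
12^256 ≡ 455^2 = 207025 ≡ 259 (mod 547)
12^512 ≡ 259^2 = 67081 ≡ 347 (mod 547)
546 = 512 + 32 + 2 in binary powers of 2.
So 12^546 ≡ 347 · 484 · 144 ≡ 1 (mod 547).
Since the result is 1, base 12 gives no evidence that 547 is composite.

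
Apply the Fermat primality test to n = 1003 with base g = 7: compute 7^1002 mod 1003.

546

7^1 ≡ 7 (mod 1003)
7^2 ≡ 7^2 = 49 ≡ 49 (mod 1003)
7^4 ≡ 49^2 = 2401 ≡ 395 (mod 1003)
7^8 ≡ 395^2 = 156025 ≡ 560 (mod 1003)
7^16 ≡ 560^2 = 313600 ≡ 664 (mod 1003)
7^32 ≡ 664^2 = 440896 ≡ 579 (mod 1003)
7^64 ≡ 579^2 = 335241 ≡ 239 (mod 1003)
7^128 ≡ 239^2 = 57121 ≡ 953 (mod 1003)
7^256 ≡ 953^2 = 908209 ≡ 494 (mod 1003)
7^512 ≡ 494^2 = 244036 ≡ 307 (mod 1003)
1002 = 512 + 256 + 128 + 64 + 32 + 8 + 2 in binary powers of 2.
So 7^1002 ≡ 307 · 494 · 953 · 239 · 579 · 560 · 49 ≡ 546 (mod 1003).
Since 546 ≠ 1, base 7 is a Fermat witness: 1003 is composite.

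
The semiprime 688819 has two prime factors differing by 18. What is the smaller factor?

821

Since p = q + 18, we have 688819 = q(q + 18), so q² + 18q − 688819 = 0.
Discriminant: 18² + 4·688819 = 324 + 2755276 = 2755600; √2755600 = 1660.
q = (−18 + 1660)/2 = 821, and p = q + 18 = 839.
Check: 821 · 839 = 688819.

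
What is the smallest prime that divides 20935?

5

20935 is odd.
Digit sum 19, not divisible by 3.
Ends in 5: divisible by 5.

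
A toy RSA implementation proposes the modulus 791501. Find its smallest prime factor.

791501 is odd.
Digit sum 23, not divisible by 3.
Ends in 1: not divisible by 5.
7: 791501 = 7·113071 + 4
11: 791501 = 11·71954 + 7
13: 791501 = 13·60884 + 9
17: 791501 = 17·46558 + 15
19: 791501 = 19·41657 + 18
23: 791501 = 23·34413 + 2
29: 791501 = 29·27293 + 4
31: 791501 = 31·25532 + 9
37: 791501 = 37·21391 + 34
41: 791501 = 41·19304 + 37
43: 791501 = 43·18407

43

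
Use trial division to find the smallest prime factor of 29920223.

79

29920223 is odd.
Digit sum 29, not divisible by 3.
Ends in 3: not divisible by 5.
7: 29920223 = 7·4274317 + 4
11: 29920223 = 11·2720020 + 3
13: 29920223 = 13·2301555 + 8
17: 29920223 = 17·1760013 + 2
19: 29920223 = 19·1574748 + 11
23: 29920223 = 23·1300879 + 6
29: 29920223 = 29·1031731 + 24
31: 29920223 = 31·965168 + 15
37: 29920223 = 37·808654 + 25
41: 29920223 = 41·729761 + 22
43: 29920223 = 43·695819 + 6
47: 29920223 = 47·636600 + 23
53: 29920223 = 53·564532 + 27
59: 29920223 = 59·507122 + 25
61: 29920223 = 61·490495 + 28
67: 29920223 = 67·446570 + 33
71: 29920223 = 71·421411 + 42
73: 29920223 = 73·409866 + 5
79: 29920223 = 79·378737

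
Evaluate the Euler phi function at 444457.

Factor: 444457 = 13 · 179 · 191.
φ(444457) = (13−1) · (179−1) · (191−1) = 12 · 178 · 190 = 405840.

405840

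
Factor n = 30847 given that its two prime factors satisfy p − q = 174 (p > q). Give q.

Since p = q + 174, we have 30847 = q(q + 174), so q² + 174q − 30847 = 0.
Discriminant: 174² + 4·30847 = 30276 + 123388 = 153664; √153664 = 392.
q = (−174 + 392)/2 = 109, and p = q + 174 = 283.
Check: 109 · 283 = 30847.

109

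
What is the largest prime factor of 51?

51 = 3 · 17
17 is prime.
So 51 = 3 · 17; the largest prime factor is 17.

17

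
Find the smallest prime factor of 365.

365 is odd.
Digit sum 14, not divisible by 3.
Ends in 5: divisible by 5.

5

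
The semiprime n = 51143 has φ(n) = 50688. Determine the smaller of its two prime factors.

199

φ(n) = (p−1)(q−1) = n − (p+q) + 1, so p + q = 51143 − 50688 + 1 = 456.
p and q are the roots of t² − 456t + 51143 = 0.
Discriminant: 456² − 4·51143 = 207936 − 204572 = 3364; √3364 = 58.
q = (456 − 58)/2 = 199, p = (456 + 58)/2 = 257.
Check: 199 · 257 = 51143.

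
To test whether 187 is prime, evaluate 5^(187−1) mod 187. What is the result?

5^1 ≡ 5 (mod 187)
5^2 ≡ 5^2 = 25 ≡ 25 (mod 187)
5^4 ≡ 25^2 = 625 ≡ 64 (mod 187)
5^8 ≡ 64^2 = 4096 ≡ 169 (mod 187)
5^16 ≡ 169^2 = 28561 ≡ 137 (mod 187)
5^32 ≡ 137^2 = 18769 ≡ 69 (mod 187)
5^64 ≡ 69^2 = 4761 ≡ 86 (mod 187)
5^128 ≡ 86^2 = 7396 ≡ 103 (mod 187)
186 = 128 + 32 + 16 + 8 + 2 in binary powers of 2.
So 5^186 ≡ 103 · 69 · 137 · 169 · 25 ≡ 60 (mod 187).
Since 60 ≠ 1, base 5 is a Fermat witness: 187 is composite.

60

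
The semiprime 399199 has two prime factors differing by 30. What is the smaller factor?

617

Since p = q + 30, we have 399199 = q(q + 30), so q² + 30q − 399199 = 0.
Discriminant: 30² + 4·399199 = 900 + 1596796 = 1597696; √1597696 = 1264.
q = (−30 + 1264)/2 = 617, and p = q + 30 = 647.
Check: 617 · 647 = 399199.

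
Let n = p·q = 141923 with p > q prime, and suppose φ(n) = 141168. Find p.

409

φ(n) = (p−1)(q−1) = n − (p+q) + 1, so p + q = 141923 − 141168 + 1 = 756.
p and q are the roots of t² − 756t + 141923 = 0.
Discriminant: 756² − 4·141923 = 571536 − 567692 = 3844; √3844 = 62.
q = (756 − 62)/2 = 347, p = (756 + 62)/2 = 409.
Check: 347 · 409 = 141923.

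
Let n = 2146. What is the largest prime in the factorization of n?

2146 = 2 · 1073
1073 = 29 · 37
37 is prime.
So 2146 = 2 · 29 · 37; the largest prime factor is 37.

37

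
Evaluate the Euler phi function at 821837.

795600

Factor: 821837 = 79 · 101 · 103.
φ(821837) = (79−1) · (101−1) · (103−1) = 78 · 100 · 102 = 795600.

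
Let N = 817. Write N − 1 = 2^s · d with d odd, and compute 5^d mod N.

817 − 1 = 816 = 2^4 · 51, so d = 51.
5^1 ≡ 5 (mod 817)
5^2 ≡ 5^2 = 25 ≡ 25 (mod 817)
5^4 ≡ 25^2 = 625 ≡ 625 (mod 817)
5^8 ≡ 625^2 = 390625 ≡ 99 (mod 817)
5^16 ≡ 99^2 = 9801 ≡ 814 (mod 817)
5^32 ≡ 814^2 = 662596 ≡ 9 (mod 817)
51 = 32 + 16 + 2 + 1 in binary powers of 2.
So 5^51 ≡ 9 · 814 · 25 · 5 ≡ 710 (mod 817).
Squaring chain: 710 → 11 → 121 → 752; never reaches −1, so base 5 is a Miller–Rabin witness that 817 is composite.

710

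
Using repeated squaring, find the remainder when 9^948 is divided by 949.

9^1 ≡ 9 (mod 949)
9^2 ≡ 9^2 = 81 ≡ 81 (mod 949)
9^4 ≡ 81^2 = 6561 ≡ 867 (mod 949)
9^8 ≡ 867^2 = 751689 ≡ 81 (mod 949)
9^16 ≡ 81^2 = 6561 ≡ 867 (mod 949)
9^32 ≡ 867^2 = 751689 ≡ 81 (mod 949)
9^64 ≡ 81^2 = 6561 ≡ 867 (mod 949)
9^128 ≡ 867^2 = 751689 ≡ 81 (mod 949)
9^256 ≡ 81^2 = 6561 ≡ 867 (mod 949)
9^512 ≡ 867^2 = 751689 ≡ 81 (mod 949)
948 = 512 + 256 + 128 + 32 + 16 + 4 in binary powers of 2.
So 9^948 ≡ 81 · 867 · 81 · 81 · 867 · 867 ≡ 1 (mod 949).
Since the result is 1, base 9 gives no evidence that 949 is composite.

1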